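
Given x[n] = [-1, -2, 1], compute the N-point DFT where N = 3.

X[k] = Σ(n=0 to 2) x[n] · ω_3^(nk)
where ω_3 = e^(-2πi/3)

Computing each X[k]:
X[0] = -2
X[1] = -0.5000+2.5981i
X[2] = -0.5000-2.5981i

X = [-2, -0.5000+2.5981i, -0.5000-2.5981i]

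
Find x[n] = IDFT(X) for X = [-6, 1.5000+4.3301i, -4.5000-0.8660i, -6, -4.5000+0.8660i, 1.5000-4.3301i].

x[n] = (1/6) Σ(k=0 to 5) X[k] · e^(2πikn/6)

Computing each x[n]:
x[0] = -3
x[1] = 0
x[2] = -3
x[3] = -2
x[4] = 0
x[5] = 2

x = [-3, 0, -3, -2, 0, 2]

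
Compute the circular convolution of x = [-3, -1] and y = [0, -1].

(x ⊛ y)[n] = Σ(m=0 to 1) x[m] · y[(n-m) mod 2]

Computing each output sample:
(x ⊛ y)[0] = 1
(x ⊛ y)[1] = 3

x ⊛ y = [1, 3]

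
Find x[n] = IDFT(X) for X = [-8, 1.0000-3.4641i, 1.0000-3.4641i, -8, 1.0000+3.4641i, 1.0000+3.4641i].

x[n] = (1/6) Σ(k=0 to 5) X[k] · e^(2πikn/6)

Computing each x[n]:
x[0] = -2
x[1] = 2
x[2] = -3
x[3] = 0
x[4] = -3
x[5] = -2

x = [-2, 2, -3, 0, -3, -2]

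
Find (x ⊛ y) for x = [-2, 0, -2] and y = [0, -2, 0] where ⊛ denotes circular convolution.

(x ⊛ y)[n] = Σ(m=0 to 2) x[m] · y[(n-m) mod 3]

Computing each output sample:
(x ⊛ y)[0] = 4
(x ⊛ y)[1] = 4
(x ⊛ y)[2] = 0

x ⊛ y = [4, 4, 0]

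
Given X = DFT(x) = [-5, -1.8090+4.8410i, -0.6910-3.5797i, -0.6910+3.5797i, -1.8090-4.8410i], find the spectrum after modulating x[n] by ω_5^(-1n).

Modulation property: DFT(ω_5^(-1n)·x[n]) = X[(k-1) mod 5], so circularly shift X by 1 positions.

X[k-1] = [-1.8090-4.8410i, -5, -1.8090+4.8410i, -0.6910-3.5797i, -0.6910+3.5797i]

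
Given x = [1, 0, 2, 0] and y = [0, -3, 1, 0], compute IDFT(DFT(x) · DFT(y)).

(x ⊛ y)[n] = Σ(m=0 to 3) x[m] · y[(n-m) mod 4]

Computing each output sample:
(x ⊛ y)[0] = 2
(x ⊛ y)[1] = -3
(x ⊛ y)[2] = 1
(x ⊛ y)[3] = -6

x ⊛ y = [2, -3, 1, -6]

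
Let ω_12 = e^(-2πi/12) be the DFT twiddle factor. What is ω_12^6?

ω_12^6 = e^(-2πi·6/12)
= cos(-2π·6/12) + i·sin(-2π·6/12)
= cos(-12π/12) + i·sin(-12π/12)

ω_12^6 = cos(-12π/12) + i·sin(-12π/12) = -1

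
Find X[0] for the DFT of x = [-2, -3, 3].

X[0] = Σ(n=0 to 2) x[n] · ω_3^0 = Σ x[n]
= (-2) + (-3) + (3)

X[0] = -2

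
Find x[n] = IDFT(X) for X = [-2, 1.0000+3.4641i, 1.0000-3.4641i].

x[n] = (1/3) Σ(k=0 to 2) X[k] · e^(2πikn/3)

Computing each x[n]:
x[0] = 0
x[1] = -3
x[2] = 1

x = [0, -3, 1]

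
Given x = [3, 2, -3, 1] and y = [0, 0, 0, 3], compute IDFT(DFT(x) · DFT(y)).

(x ⊛ y)[n] = Σ(m=0 to 3) x[m] · y[(n-m) mod 4]

Computing each output sample:
(x ⊛ y)[0] = 6
(x ⊛ y)[1] = -9
(x ⊛ y)[2] = 3
(x ⊛ y)[3] = 9

x ⊛ y = [6, -9, 3, 9]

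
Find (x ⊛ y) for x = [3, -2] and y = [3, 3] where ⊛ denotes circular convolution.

(x ⊛ y)[n] = Σ(m=0 to 1) x[m] · y[(n-m) mod 2]

Computing each output sample:
(x ⊛ y)[0] = 3
(x ⊛ y)[1] = 3

x ⊛ y = [3, 3]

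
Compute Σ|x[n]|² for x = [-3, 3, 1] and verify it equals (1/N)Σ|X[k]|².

Time domain:
Σ|x[n]|² = |-3|² + |3|² + |1|² = 19.0000

Frequency domain:
(1/3)Σ|X[k]|² = (1/3)(|1|² + |-5.0000-1.7321i|² + |-5.0000+1.7321i|²) = (1/3)·57.0000 = 19.0000

Both sides agree, confirming Parseval's theorem.

Σ|x[n]|² = (1/N)Σ|X[k]|² = 19.0000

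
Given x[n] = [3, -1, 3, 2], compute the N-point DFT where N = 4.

X[k] = Σ(n=0 to 3) x[n] · ω_4^(nk)
where ω_4 = e^(-2πi/4)

Computing each X[k]:
X[0] = 7
X[1] = 3i
X[2] = 5
X[3] = -3i

X = [7, 3i, 5, -3i]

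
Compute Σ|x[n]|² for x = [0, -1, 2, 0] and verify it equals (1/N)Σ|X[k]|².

Time domain:
Σ|x[n]|² = |0|² + |-1|² + |2|² + |0|² = 5.0000

Frequency domain:
(1/4)Σ|X[k]|² = (1/4)(|1|² + |-2+1i|² + |3|² + |-2-1i|²) = (1/4)·20.0000 = 5.0000

Both sides agree, confirming Parseval's theorem.

Σ|x[n]|² = (1/N)Σ|X[k]|² = 5.0000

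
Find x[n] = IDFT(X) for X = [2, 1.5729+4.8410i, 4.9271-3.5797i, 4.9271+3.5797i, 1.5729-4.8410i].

x[n] = (1/5) Σ(k=0 to 4) X[k] · e^(2πikn/5)

Computing each x[n]:
x[0] = 3
x[1] = -2
x[2] = -2
x[3] = 3
x[4] = 0

x = [3, -2, -2, 3, 0]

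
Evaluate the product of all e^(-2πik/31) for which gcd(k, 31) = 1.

The primitive 31st roots of unity are ω_31^k for k coprime to 31: k ∈ {1, 2, 3, 4, 5, 6, 7, 8, 9, 10, 11, 12, 13, 14, 15, 16, 17, 18, 19, 20, 21, 22, 23, 24, 25, 26, 27, 28, 29, 30}
Their product equals the constant term of the cyclotomic polynomial Φ_31(x) up to sign.
For n ≥ 3, the product of all primitive nth roots of unity is 1. (For n=1 it is 1; for n=2 it is -1.)

1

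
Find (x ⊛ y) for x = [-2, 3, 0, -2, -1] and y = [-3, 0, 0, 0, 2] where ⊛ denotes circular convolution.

(x ⊛ y)[n] = Σ(m=0 to 4) x[m] · y[(n-m) mod 5]

Computing each output sample:
(x ⊛ y)[0] = 12
(x ⊛ y)[1] = -9
(x ⊛ y)[2] = -4
(x ⊛ y)[3] = 4
(x ⊛ y)[4] = -1

x ⊛ y = [12, -9, -4, 4, -1]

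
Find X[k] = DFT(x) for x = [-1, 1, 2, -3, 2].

X[k] = Σ(n=0 to 4) x[n] · ω_5^(nk)
where ω_5 = e^(-2πi/5)

Computing each X[k]:
X[0] = 1
X[1] = 0.7361-1.9879i
X[2] = -3.7361+5.3431i
X[3] = -3.7361-5.3431i
X[4] = 0.7361+1.9879i

X = [1, 0.7361-1.9879i, -3.7361+5.3431i, -3.7361-5.3431i, 0.7361+1.9879i]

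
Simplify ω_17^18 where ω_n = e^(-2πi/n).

Since ω_17^17 = 1, powers reduce modulo 17.
18 mod 17 = 1
So ω_17^18 = ω_17^1 = e^(-2πi·1/17)

ω_17^18 = ω_17^1 = 0.9325-0.3612i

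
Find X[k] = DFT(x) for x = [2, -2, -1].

X[k] = Σ(n=0 to 2) x[n] · ω_3^(nk)
where ω_3 = e^(-2πi/3)

Computing each X[k]:
X[0] = -1
X[1] = 3.5000+0.8660i
X[2] = 3.5000-0.8660i

X = [-1, 3.5000+0.8660i, 3.5000-0.8660i]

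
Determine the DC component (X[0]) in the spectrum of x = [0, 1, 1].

X[0] = Σ(n=0 to 2) x[n] · ω_3^0 = Σ x[n]
= (0) + (1) + (1)

X[0] = 2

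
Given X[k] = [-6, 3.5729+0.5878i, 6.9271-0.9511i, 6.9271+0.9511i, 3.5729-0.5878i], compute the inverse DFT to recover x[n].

x[n] = (1/5) Σ(k=0 to 4) X[k] · e^(2πikn/5)

Computing each x[n]:
x[0] = 3
x[1] = -3
x[2] = -2
x[3] = -1
x[4] = -3

x = [3, -3, -2, -1, -3]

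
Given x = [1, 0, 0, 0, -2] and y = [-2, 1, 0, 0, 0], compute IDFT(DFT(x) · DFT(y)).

(x ⊛ y)[n] = Σ(m=0 to 4) x[m] · y[(n-m) mod 5]

Computing each output sample:
(x ⊛ y)[0] = -4
(x ⊛ y)[1] = 1
(x ⊛ y)[2] = 0
(x ⊛ y)[3] = 0
(x ⊛ y)[4] = 4

x ⊛ y = [-4, 1, 0, 0, 4]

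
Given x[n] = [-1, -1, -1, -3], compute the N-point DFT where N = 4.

X[k] = Σ(n=0 to 3) x[n] · ω_4^(nk)
where ω_4 = e^(-2πi/4)

Computing each X[k]:
X[0] = -6
X[1] = -2i
X[2] = 2
X[3] = 2i

X = [-6, -2i, 2, 2i]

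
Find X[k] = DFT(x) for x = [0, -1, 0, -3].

X[k] = Σ(n=0 to 3) x[n] · ω_4^(nk)
where ω_4 = e^(-2πi/4)

Computing each X[k]:
X[0] = -4
X[1] = -2i
X[2] = 4
X[3] = 2i

X = [-4, -2i, 4, 2i]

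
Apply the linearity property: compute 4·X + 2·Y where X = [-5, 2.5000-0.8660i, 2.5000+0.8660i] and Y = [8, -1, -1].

By linearity: DFT(4x + 2y) = 4·DFT(x) + 2·DFT(y)
= 4·[-5, 2.5000-0.8660i, 2.5000+0.8660i] + 2·[8, -1, -1]

Computing element-wise:
Z[0] = 4·(-5) + 2·(8) = -4
Z[1] = 4·(2.5000-0.8660i) + 2·(-1) = 8.0000-3.4640i
Z[2] = 4·(2.5000+0.8660i) + 2·(-1) = 8.0000+3.4640i

DFT(4x + 2y) = 4·X + 2·Y = [-4, 8.0000-3.4640i, 8.0000+3.4640i]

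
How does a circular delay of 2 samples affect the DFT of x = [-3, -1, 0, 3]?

Time shift by 2: X_shifted[k] = ω_4^(2k) · X[k]
Shifted x = [0, 3, -3, -1]

DFT(x[n-2]) = [-1, 3-4i, -5, 3+4i]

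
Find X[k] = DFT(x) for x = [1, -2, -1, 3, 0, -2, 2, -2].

X[k] = Σ(n=0 to 7) x[n] · ω_8^(nk)
where ω_8 = e^(-2πi/8)

Computing each X[k]:
X[0] = -1
X[1] = -2.5355-0.5355i
X[2] = 5i
X[3] = 4.5355-6.5355i
X[4] = 5
X[5] = 4.5355+6.5355i
X[6] = -5i
X[7] = -2.5355+0.5355i

X = [-1, -2.5355-0.5355i, 5i, 4.5355-6.5355i, 5, 4.5355+6.5355i, -5i, -2.5355+0.5355i]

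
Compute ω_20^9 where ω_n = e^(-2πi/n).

ω_20^9 = e^(-2πi·9/20)
= cos(-2π·9/20) + i·sin(-2π·9/20)
= cos(-18π/20) + i·sin(-18π/20)

ω_20^9 = cos(-18π/20) + i·sin(-18π/20) = -0.9511-0.3090i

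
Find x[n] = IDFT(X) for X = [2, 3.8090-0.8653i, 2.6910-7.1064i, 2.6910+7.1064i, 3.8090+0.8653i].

x[n] = (1/5) Σ(k=0 to 4) X[k] · e^(2πikn/5)

Computing each x[n]:
x[0] = 3
x[1] = 2
x[2] = -3
x[3] = 2
x[4] = -2

x = [3, 2, -3, 2, -2]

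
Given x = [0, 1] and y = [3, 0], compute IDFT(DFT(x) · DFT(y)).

(x ⊛ y)[n] = Σ(m=0 to 1) x[m] · y[(n-m) mod 2]

Computing each output sample:
(x ⊛ y)[0] = 0
(x ⊛ y)[1] = 3

x ⊛ y = [0, 3]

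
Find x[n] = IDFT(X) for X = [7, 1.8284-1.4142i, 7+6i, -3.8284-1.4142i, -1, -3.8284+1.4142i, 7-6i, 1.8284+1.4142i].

x[n] = (1/8) Σ(k=0 to 7) X[k] · e^(2πikn/8)

Computing each x[n]:
x[0] = 2
x[1] = 1
x[2] = -1
x[3] = 2
x[4] = 3
x[5] = -2
x[6] = -1
x[7] = 3

x = [2, 1, -1, 2, 3, -2, -1, 3]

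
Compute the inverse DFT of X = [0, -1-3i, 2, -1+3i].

x[n] = (1/4) Σ(k=0 to 3) X[k] · e^(2πikn/4)

Computing each x[n]:
x[0] = 0
x[1] = 1
x[2] = 1
x[3] = -2

x = [0, 1, 1, -2]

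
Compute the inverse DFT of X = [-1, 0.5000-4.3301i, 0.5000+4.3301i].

x[n] = (1/3) Σ(k=0 to 2) X[k] · e^(2πikn/3)

Computing each x[n]:
x[0] = 0
x[1] = 2
x[2] = -3

x = [0, 2, -3]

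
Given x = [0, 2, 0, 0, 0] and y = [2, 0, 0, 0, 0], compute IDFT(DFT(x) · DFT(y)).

(x ⊛ y)[n] = Σ(m=0 to 4) x[m] · y[(n-m) mod 5]

Computing each output sample:
(x ⊛ y)[0] = 0
(x ⊛ y)[1] = 4
(x ⊛ y)[2] = 0
(x ⊛ y)[3] = 0
(x ⊛ y)[4] = 0

x ⊛ y = [0, 4, 0, 0, 0]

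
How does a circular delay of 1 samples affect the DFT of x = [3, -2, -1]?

Time shift by 1: X_shifted[k] = ω_3^(1k) · X[k]
Shifted x = [-1, 3, -2]

DFT(x[n-1]) = [0, -1.5000-4.3301i, -1.5000+4.3301i]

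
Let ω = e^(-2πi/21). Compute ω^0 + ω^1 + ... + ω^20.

Sum of all nth roots of unity equals 0 for n > 1 (geometric series with r ≠ 1).

0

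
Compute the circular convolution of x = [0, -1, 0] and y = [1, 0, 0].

(x ⊛ y)[n] = Σ(m=0 to 2) x[m] · y[(n-m) mod 3]

Computing each output sample:
(x ⊛ y)[0] = 0
(x ⊛ y)[1] = -1
(x ⊛ y)[2] = 0

x ⊛ y = [0, -1, 0]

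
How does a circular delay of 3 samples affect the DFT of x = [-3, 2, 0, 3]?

Time shift by 3: X_shifted[k] = ω_4^(3k) · X[k]
Shifted x = [2, 0, 3, -3]

DFT(x[n-3]) = [2, -1-3i, 8, -1+3i]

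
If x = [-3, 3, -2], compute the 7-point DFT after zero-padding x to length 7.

Original 3-point DFT: [-2, -3.5000-4.3301i, -3.5000+4.3301i]
Zero-padded 7-point DFT provides frequency interpolation.

DFT_7([x, 0, ...]) = [-2, -0.6845-0.3956i, -1.8656-3.7926i, -6.9499-2.8653i, -6.9499+2.8653i, -1.8656+3.7926i, -0.6845+0.3956i]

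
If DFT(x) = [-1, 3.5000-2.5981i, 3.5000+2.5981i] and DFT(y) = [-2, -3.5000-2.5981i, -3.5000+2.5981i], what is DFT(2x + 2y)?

By linearity: DFT(2x + 2y) = 2·DFT(x) + 2·DFT(y)
= 2·[-1, 3.5000-2.5981i, 3.5000+2.5981i] + 2·[-2, -3.5000-2.5981i, -3.5000+2.5981i]

Computing element-wise:
Z[0] = 2·(-1) + 2·(-2) = -6
Z[1] = 2·(3.5000-2.5981i) + 2·(-3.5000-2.5981i) = -10.3924i
Z[2] = 2·(3.5000+2.5981i) + 2·(-3.5000+2.5981i) = 10.3924i

DFT(2x + 2y) = 2·X + 2·Y = [-6, -10.3924i, 10.3924i]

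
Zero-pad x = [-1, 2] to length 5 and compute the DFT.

Original 2-point DFT: [1, -3]
Zero-padded 5-point DFT provides frequency interpolation.

DFT_5([x, 0, ...]) = [1, -0.3820-1.9021i, -2.6180-1.1756i, -2.6180+1.1756i, -0.3820+1.9021i]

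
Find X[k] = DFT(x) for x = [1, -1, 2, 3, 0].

X[k] = Σ(n=0 to 4) x[n] · ω_5^(nk)
where ω_5 = e^(-2πi/5)

Computing each X[k]:
X[0] = 5
X[1] = -3.3541+1.5388i
X[2] = 3.3541-0.3633i
X[3] = 3.3541+0.3633i
X[4] = -3.3541-1.5388i

X = [5, -3.3541+1.5388i, 3.3541-0.3633i, 3.3541+0.3633i, -3.3541-1.5388i]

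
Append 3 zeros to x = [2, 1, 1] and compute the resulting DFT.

Original 3-point DFT: [4, 1, 1]
Zero-padded 6-point DFT provides frequency interpolation.

DFT_6([x, 0, ...]) = [4, 2.0000-1.7321i, 1, 2, 1, 2.0000+1.7321i]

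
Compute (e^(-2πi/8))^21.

Since ω_8^8 = 1, powers reduce modulo 8.
21 mod 8 = 5
So ω_8^21 = ω_8^5 = e^(-2πi·5/8)

ω_8^21 = ω_8^5 = -0.7071+0.7071i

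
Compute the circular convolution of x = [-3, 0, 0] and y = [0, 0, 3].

(x ⊛ y)[n] = Σ(m=0 to 2) x[m] · y[(n-m) mod 3]

Computing each output sample:
(x ⊛ y)[0] = 0
(x ⊛ y)[1] = 0
(x ⊛ y)[2] = -9

x ⊛ y = [0, 0, -9]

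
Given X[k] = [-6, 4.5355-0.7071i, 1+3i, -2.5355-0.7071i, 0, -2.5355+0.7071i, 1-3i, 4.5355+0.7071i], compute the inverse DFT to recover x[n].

x[n] = (1/8) Σ(k=0 to 7) X[k] · e^(2πikn/8)

Computing each x[n]:
x[0] = 0
x[1] = 0
x[2] = -1
x[3] = -1
x[4] = -1
x[5] = -3
x[6] = -1
x[7] = 1

x = [0, 0, -1, -1, -1, -3, -1, 1]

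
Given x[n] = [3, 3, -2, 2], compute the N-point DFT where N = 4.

X[k] = Σ(n=0 to 3) x[n] · ω_4^(nk)
where ω_4 = e^(-2πi/4)

Computing each X[k]:
X[0] = 6
X[1] = 5-1i
X[2] = -4
X[3] = 5+1i

X = [6, 5-1i, -4, 5+1i]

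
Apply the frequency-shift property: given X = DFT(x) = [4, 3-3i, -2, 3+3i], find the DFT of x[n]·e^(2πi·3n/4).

Modulation property: DFT(ω_4^(-3n)·x[n]) = X[(k-3) mod 4], so circularly shift X by 3 positions.

X[k-3] = [3-3i, -2, 3+3i, 4]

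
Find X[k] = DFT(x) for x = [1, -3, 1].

X[k] = Σ(n=0 to 2) x[n] · ω_3^(nk)
where ω_3 = e^(-2πi/3)

Computing each X[k]:
X[0] = -1
X[1] = 2.0000+3.4641i
X[2] = 2.0000-3.4641i

X = [-1, 2.0000+3.4641i, 2.0000-3.4641i]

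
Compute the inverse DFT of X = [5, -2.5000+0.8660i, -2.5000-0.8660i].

x[n] = (1/3) Σ(k=0 to 2) X[k] · e^(2πikn/3)

Computing each x[n]:
x[0] = 0
x[1] = 2
x[2] = 3

x = [0, 2, 3]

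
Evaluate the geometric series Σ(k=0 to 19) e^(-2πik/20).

Sum of all nth roots of unity equals 0 for n > 1 (geometric series with r ≠ 1).

0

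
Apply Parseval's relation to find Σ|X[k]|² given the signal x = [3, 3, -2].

Parseval: Σ|x[n]|² = (1/N)Σ|X[k]|², so Σ|X[k]|² = N·Σ|x[n]|² = 3·22.0000

Σ|X[k]|² = N·Σ|x[n]|² = 3·22.0000 = 66.0000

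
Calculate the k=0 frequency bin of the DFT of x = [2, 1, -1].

X[0] = Σ(n=0 to 2) x[n] · ω_3^0 = Σ x[n]
= (2) + (1) + (-1)

X[0] = 2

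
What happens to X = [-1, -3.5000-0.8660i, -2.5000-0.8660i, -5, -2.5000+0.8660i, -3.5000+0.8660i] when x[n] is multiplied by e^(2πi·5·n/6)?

Modulation property: DFT(ω_6^(-5n)·x[n]) = X[(k-5) mod 6], so circularly shift X by 5 positions.

X[k-5] = [-3.5000-0.8660i, -2.5000-0.8660i, -5, -2.5000+0.8660i, -3.5000+0.8660i, -1]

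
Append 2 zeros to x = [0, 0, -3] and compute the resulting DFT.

Original 3-point DFT: [-3, 1.5000-2.5981i, 1.5000+2.5981i]
Zero-padded 5-point DFT provides frequency interpolation.

DFT_5([x, 0, ...]) = [-3, 2.4271+1.7634i, -0.9271-2.8532i, -0.9271+2.8532i, 2.4271-1.7634i]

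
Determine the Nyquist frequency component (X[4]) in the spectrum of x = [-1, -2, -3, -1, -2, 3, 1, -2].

X[4] = Σ(n=0 to 7) x[n] · ω_8^(4n) where ω_8 = e^(-2πi/8)
= (-1)·ω_8^0 + (-2)·ω_8^4 + (-3)·ω_8^8 + (-1)·ω_8^12 + (-2)·ω_8^16 + (3)·ω_8^20 + (1)·ω_8^24 + (-2)·ω_8^28

X[4] = -3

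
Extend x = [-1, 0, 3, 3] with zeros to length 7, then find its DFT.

Original 4-point DFT: [5, -4+3i, -1, -4-3i]
Zero-padded 7-point DFT provides frequency interpolation.

DFT_7([x, 0, ...]) = [5, -4.3705-4.2264i, -1.8324+3.6471i, 0.2029-0.5793i, 0.2029+0.5793i, -1.8324-3.6471i, -4.3705+4.2264i]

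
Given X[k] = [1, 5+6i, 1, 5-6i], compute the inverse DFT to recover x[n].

x[n] = (1/4) Σ(k=0 to 3) X[k] · e^(2πikn/4)

Computing each x[n]:
x[0] = 3
x[1] = -3
x[2] = -2
x[3] = 3

x = [3, -3, -2, 3]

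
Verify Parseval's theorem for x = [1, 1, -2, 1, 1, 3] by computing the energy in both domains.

Time domain:
Σ|x[n]|² = |1|² + |1|² + |-2|² + |1|² + |1|² + |3|² = 17.0000

Frequency domain:
(1/6)Σ|X[k]|² = (1/6)(|5|² + |2.5000+4.3301i|² + |0.5000-0.8660i|² + |-5|² + |0.5000+0.8660i|² + |2.5000-4.3301i|²) = (1/6)·102.0000 = 17.0000

Both sides agree, confirming Parseval's theorem.

Σ|x[n]|² = (1/N)Σ|X[k]|² = 17.0000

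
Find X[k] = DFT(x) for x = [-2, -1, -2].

X[k] = Σ(n=0 to 2) x[n] · ω_3^(nk)
where ω_3 = e^(-2πi/3)

Computing each X[k]:
X[0] = -5
X[1] = -0.5000-0.8660i
X[2] = -0.5000+0.8660i

X = [-5, -0.5000-0.8660i, -0.5000+0.8660i]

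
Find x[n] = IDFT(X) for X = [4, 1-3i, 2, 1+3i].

x[n] = (1/4) Σ(k=0 to 3) X[k] · e^(2πikn/4)

Computing each x[n]:
x[0] = 2
x[1] = 2
x[2] = 1
x[3] = -1

x = [2, 2, 1, -1]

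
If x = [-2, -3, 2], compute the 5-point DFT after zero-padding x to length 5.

Original 3-point DFT: [-3, -1.5000+4.3301i, -1.5000-4.3301i]
Zero-padded 5-point DFT provides frequency interpolation.

DFT_5([x, 0, ...]) = [-3, -4.5451+1.6776i, 1.0451+3.6655i, 1.0451-3.6655i, -4.5451-1.6776i]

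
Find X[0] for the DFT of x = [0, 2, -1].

X[0] = Σ(n=0 to 2) x[n] · ω_3^0 = Σ x[n]
= (0) + (2) + (-1)

X[0] = 1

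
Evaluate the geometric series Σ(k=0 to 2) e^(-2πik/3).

Sum of all nth roots of unity equals 0 for n > 1 (geometric series with r ≠ 1).

0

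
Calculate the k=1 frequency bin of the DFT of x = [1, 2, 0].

X[1] = Σ(n=0 to 2) x[n] · ω_3^(1n) where ω_3 = e^(-2πi/3)
= (1)·ω_3^0 + (2)·ω_3^1 + (0)·ω_3^2

X[1] = -1.7321i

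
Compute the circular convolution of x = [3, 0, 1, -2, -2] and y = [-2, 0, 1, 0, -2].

(x ⊛ y)[n] = Σ(m=0 to 4) x[m] · y[(n-m) mod 5]

Computing each output sample:
(x ⊛ y)[0] = -8
(x ⊛ y)[1] = -4
(x ⊛ y)[2] = 5
(x ⊛ y)[3] = 8
(x ⊛ y)[4] = -1

x ⊛ y = [-8, -4, 5, 8, -1]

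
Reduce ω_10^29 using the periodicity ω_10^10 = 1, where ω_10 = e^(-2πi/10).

Since ω_10^10 = 1, powers reduce modulo 10.
29 mod 10 = 9
So ω_10^29 = ω_10^9 = e^(-2πi·9/10)

ω_10^29 = ω_10^9 = 0.8090+0.5878i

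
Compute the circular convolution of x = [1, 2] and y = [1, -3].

(x ⊛ y)[n] = Σ(m=0 to 1) x[m] · y[(n-m) mod 2]

Computing each output sample:
(x ⊛ y)[0] = -5
(x ⊛ y)[1] = -1

x ⊛ y = [-5, -1]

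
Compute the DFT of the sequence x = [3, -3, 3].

X[k] = Σ(n=0 to 2) x[n] · ω_3^(nk)
where ω_3 = e^(-2πi/3)

Computing each X[k]:
X[0] = 3
X[1] = 3.0000+5.1962i
X[2] = 3.0000-5.1962i

X = [3, 3.0000+5.1962i, 3.0000-5.1962i]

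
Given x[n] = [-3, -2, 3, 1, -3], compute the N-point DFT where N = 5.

X[k] = Σ(n=0 to 4) x[n] · ω_5^(nk)
where ω_5 = e^(-2πi/5)

Computing each X[k]:
X[0] = -4
X[1] = -7.7812-2.1266i
X[2] = 2.2812+1.3143i
X[3] = 2.2812-1.3143i
X[4] = -7.7812+2.1266i

X = [-4, -7.7812-2.1266i, 2.2812+1.3143i, 2.2812-1.3143i, -7.7812+2.1266i]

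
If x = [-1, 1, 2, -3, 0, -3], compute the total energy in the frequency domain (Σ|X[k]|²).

Parseval: Σ|x[n]|² = (1/N)Σ|X[k]|², so Σ|X[k]|² = N·Σ|x[n]|² = 6·24.0000

Σ|X[k]|² = N·Σ|x[n]|² = 6·24.0000 = 144.0000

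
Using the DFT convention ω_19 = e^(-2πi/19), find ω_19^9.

ω_19^9 = e^(-2πi·9/19)
= cos(-2π·9/19) + i·sin(-2π·9/19)
= cos(-18π/19) + i·sin(-18π/19)

ω_19^9 = cos(-18π/19) + i·sin(-18π/19) = -0.9864-0.1646i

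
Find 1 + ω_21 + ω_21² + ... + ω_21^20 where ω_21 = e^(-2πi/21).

Sum of all nth roots of unity equals 0 for n > 1 (geometric series with r ≠ 1).

0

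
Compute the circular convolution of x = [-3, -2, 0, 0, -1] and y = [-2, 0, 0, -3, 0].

(x ⊛ y)[n] = Σ(m=0 to 4) x[m] · y[(n-m) mod 5]

Computing each output sample:
(x ⊛ y)[0] = 6
(x ⊛ y)[1] = 4
(x ⊛ y)[2] = 3
(x ⊛ y)[3] = 9
(x ⊛ y)[4] = 8

x ⊛ y = [6, 4, 3, 9, 8]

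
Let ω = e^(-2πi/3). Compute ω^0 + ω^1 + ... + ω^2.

Sum of all nth roots of unity equals 0 for n > 1 (geometric series with r ≠ 1).

0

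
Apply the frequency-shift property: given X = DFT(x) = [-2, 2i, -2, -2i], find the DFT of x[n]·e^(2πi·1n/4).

Modulation property: DFT(ω_4^(-1n)·x[n]) = X[(k-1) mod 4], so circularly shift X by 1 positions.

X[k-1] = [-2i, -2, 2i, -2]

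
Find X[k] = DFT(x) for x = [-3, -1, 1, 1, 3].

X[k] = Σ(n=0 to 4) x[n] · ω_5^(nk)
where ω_5 = e^(-2πi/5)

Computing each X[k]:
X[0] = 1
X[1] = -4.0000+3.8042i
X[2] = -4.0000+2.3511i
X[3] = -4.0000-2.3511i
X[4] = -4.0000-3.8042i

X = [1, -4.0000+3.8042i, -4.0000+2.3511i, -4.0000-2.3511i, -4.0000-3.8042i]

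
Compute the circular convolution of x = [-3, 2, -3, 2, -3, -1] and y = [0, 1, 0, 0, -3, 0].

(x ⊛ y)[n] = Σ(m=0 to 5) x[m] · y[(n-m) mod 6]

Computing each output sample:
(x ⊛ y)[0] = 8
(x ⊛ y)[1] = -9
(x ⊛ y)[2] = 11
(x ⊛ y)[3] = 0
(x ⊛ y)[4] = 11
(x ⊛ y)[5] = -9

x ⊛ y = [8, -9, 11, 0, 11, -9]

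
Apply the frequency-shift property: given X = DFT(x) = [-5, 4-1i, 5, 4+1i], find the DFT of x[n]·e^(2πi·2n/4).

Modulation property: DFT(ω_4^(-2n)·x[n]) = X[(k-2) mod 4], so circularly shift X by 2 positions.

X[k-2] = [5, 4+1i, -5, 4-1i]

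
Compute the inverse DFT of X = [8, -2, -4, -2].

x[n] = (1/4) Σ(k=0 to 3) X[k] · e^(2πikn/4)

Computing each x[n]:
x[0] = 0
x[1] = 3
x[2] = 2
x[3] = 3

x = [0, 3, 2, 3]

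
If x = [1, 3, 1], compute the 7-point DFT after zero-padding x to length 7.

Original 3-point DFT: [5, -1.0000-1.7321i, -1.0000+1.7321i]
Zero-padded 7-point DFT provides frequency interpolation.

DFT_7([x, 0, ...]) = [5, 2.6479-3.3204i, -0.5685-2.4909i, -1.0794-0.5198i, -1.0794+0.5198i, -0.5685+2.4909i, 2.6479+3.3204i]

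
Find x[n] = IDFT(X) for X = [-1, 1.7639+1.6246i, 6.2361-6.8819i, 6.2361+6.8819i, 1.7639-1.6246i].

x[n] = (1/5) Σ(k=0 to 4) X[k] · e^(2πikn/5)

Computing each x[n]:
x[0] = 3
x[1] = -1
x[2] = -3
x[3] = 3
x[4] = -3

x = [3, -1, -3, 3, -3]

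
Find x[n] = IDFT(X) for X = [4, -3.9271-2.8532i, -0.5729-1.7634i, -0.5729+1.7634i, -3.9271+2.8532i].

x[n] = (1/5) Σ(k=0 to 4) X[k] · e^(2πikn/5)

Computing each x[n]:
x[0] = -1
x[1] = 2
x[2] = 2
x[3] = 2
x[4] = -1

x = [-1, 2, 2, 2, -1]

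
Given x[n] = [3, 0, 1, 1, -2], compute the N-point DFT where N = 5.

X[k] = Σ(n=0 to 4) x[n] · ω_5^(nk)
where ω_5 = e^(-2πi/5)

Computing each X[k]:
X[0] = 3
X[1] = 0.7639-1.9021i
X[2] = 5.2361-1.1756i
X[3] = 5.2361+1.1756i
X[4] = 0.7639+1.9021i

X = [3, 0.7639-1.9021i, 5.2361-1.1756i, 5.2361+1.1756i, 0.7639+1.9021i]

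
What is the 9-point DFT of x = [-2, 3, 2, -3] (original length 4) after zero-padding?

Original 4-point DFT: [0, -4-6i, 0, -4+6i]
Zero-padded 9-point DFT provides frequency interpolation.

DFT_9([x, 0, ...]) = [0, 2.1454-1.2999i, -1.8584-6.2365i, -7.5000-0.8660i, -1.7870+2.8576i, -1.7870-2.8576i, -7.5000+0.8660i, -1.8584+6.2365i, 2.1454+1.2999i]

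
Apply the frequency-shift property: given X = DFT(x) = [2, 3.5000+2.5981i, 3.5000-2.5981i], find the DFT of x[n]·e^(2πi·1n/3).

Modulation property: DFT(ω_3^(-1n)·x[n]) = X[(k-1) mod 3], so circularly shift X by 1 positions.

X[k-1] = [3.5000-2.5981i, 2, 3.5000+2.5981i]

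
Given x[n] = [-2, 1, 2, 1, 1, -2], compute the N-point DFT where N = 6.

X[k] = Σ(n=0 to 5) x[n] · ω_6^(nk)
where ω_6 = e^(-2πi/6)

Computing each X[k]:
X[0] = 1
X[1] = -5.0000-3.4641i
X[2] = -2.0000-1.7321i
X[3] = 1
X[4] = -2.0000+1.7321i
X[5] = -5.0000+3.4641i

X = [1, -5.0000-3.4641i, -2.0000-1.7321i, 1, -2.0000+1.7321i, -5.0000+3.4641i]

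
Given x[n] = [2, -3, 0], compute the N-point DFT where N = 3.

X[k] = Σ(n=0 to 2) x[n] · ω_3^(nk)
where ω_3 = e^(-2πi/3)

Computing each X[k]:
X[0] = -1
X[1] = 3.5000+2.5981i
X[2] = 3.5000-2.5981i

X = [-1, 3.5000+2.5981i, 3.5000-2.5981i]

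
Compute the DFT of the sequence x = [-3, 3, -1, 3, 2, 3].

X[k] = Σ(n=0 to 5) x[n] · ω_6^(nk)
where ω_6 = e^(-2πi/6)

Computing each X[k]:
X[0] = 7
X[1] = -3.5000+2.5981i
X[2] = -3.5000-2.5981i
X[3] = -11
X[4] = -3.5000+2.5981i
X[5] = -3.5000-2.5981i

X = [7, -3.5000+2.5981i, -3.5000-2.5981i, -11, -3.5000+2.5981i, -3.5000-2.5981i]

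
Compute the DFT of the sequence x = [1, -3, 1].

X[k] = Σ(n=0 to 2) x[n] · ω_3^(nk)
where ω_3 = e^(-2πi/3)

Computing each X[k]:
X[0] = -1
X[1] = 2.0000+3.4641i
X[2] = 2.0000-3.4641i

X = [-1, 2.0000+3.4641i, 2.0000-3.4641i]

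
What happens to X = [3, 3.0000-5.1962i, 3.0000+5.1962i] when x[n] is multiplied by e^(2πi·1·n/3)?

Modulation property: DFT(ω_3^(-1n)·x[n]) = X[(k-1) mod 3], so circularly shift X by 1 positions.

X[k-1] = [3.0000+5.1962i, 3, 3.0000-5.1962i]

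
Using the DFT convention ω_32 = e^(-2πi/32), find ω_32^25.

ω_32^25 = e^(-2πi·25/32)
= cos(-2π·25/32) + i·sin(-2π·25/32)
= cos(-50π/32) + i·sin(-50π/32)

ω_32^25 = cos(-50π/32) + i·sin(-50π/32) = 0.1951+0.9808i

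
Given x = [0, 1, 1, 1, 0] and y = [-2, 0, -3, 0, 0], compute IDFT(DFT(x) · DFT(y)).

(x ⊛ y)[n] = Σ(m=0 to 4) x[m] · y[(n-m) mod 5]

Computing each output sample:
(x ⊛ y)[0] = -3
(x ⊛ y)[1] = -2
(x ⊛ y)[2] = -2
(x ⊛ y)[3] = -5
(x ⊛ y)[4] = -3

x ⊛ y = [-3, -2, -2, -5, -3]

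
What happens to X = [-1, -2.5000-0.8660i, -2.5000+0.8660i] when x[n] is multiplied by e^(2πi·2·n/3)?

Modulation property: DFT(ω_3^(-2n)·x[n]) = X[(k-2) mod 3], so circularly shift X by 2 positions.

X[k-2] = [-2.5000-0.8660i, -2.5000+0.8660i, -1]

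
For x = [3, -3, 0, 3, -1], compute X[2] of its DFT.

X[2] = Σ(n=0 to 4) x[n] · ω_5^(2n) where ω_5 = e^(-2πi/5)
= (3)·ω_5^0 + (-3)·ω_5^2 + (0)·ω_5^4 + (3)·ω_5^6 + (-1)·ω_5^8

X[2] = 7.1631-1.6776i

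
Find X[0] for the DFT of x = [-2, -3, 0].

X[0] = Σ(n=0 to 2) x[n] · ω_3^0 = Σ x[n]
= (-2) + (-3) + (0)

X[0] = -5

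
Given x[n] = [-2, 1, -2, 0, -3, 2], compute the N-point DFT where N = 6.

X[k] = Σ(n=0 to 5) x[n] · ω_6^(nk)
where ω_6 = e^(-2πi/6)

Computing each X[k]:
X[0] = -4
X[1] = 2
X[2] = -1.0000+1.7321i
X[3] = -10
X[4] = -1.0000-1.7321i
X[5] = 2

X = [-4, 2, -1.0000+1.7321i, -10, -1.0000-1.7321i, 2]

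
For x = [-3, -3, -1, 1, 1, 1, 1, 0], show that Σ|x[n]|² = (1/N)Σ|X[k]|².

Time domain:
Σ|x[n]|² = |-3|² + |-3|² + |-1|² + |1|² + |1|² + |1|² + |1|² + |0|² = 23.0000

Frequency domain:
(1/8)Σ|X[k]|² = (1/8)(|-3|² + |-7.5355+4.1213i|² + |-2+3i|² + |-0.4645+0.1213i|² + |-1|² + |-0.4645-0.1213i|² + |-2-3i|² + |-7.5355-4.1213i|²) = (1/8)·184.0000 = 23.0000

Both sides agree, confirming Parseval's theorem.

Σ|x[n]|² = (1/N)Σ|X[k]|² = 23.0000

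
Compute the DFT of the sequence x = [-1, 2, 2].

X[k] = Σ(n=0 to 2) x[n] · ω_3^(nk)
where ω_3 = e^(-2πi/3)

Computing each X[k]:
X[0] = 3
X[1] = -3
X[2] = -3

X = [3, -3, -3]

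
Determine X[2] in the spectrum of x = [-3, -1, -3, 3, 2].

X[2] = Σ(n=0 to 4) x[n] · ω_5^(2n) where ω_5 = e^(-2πi/5)
= (-3)·ω_5^0 + (-1)·ω_5^2 + (-3)·ω_5^4 + (3)·ω_5^6 + (2)·ω_5^8

X[2] = -3.8090-3.9430i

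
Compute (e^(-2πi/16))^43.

Since ω_16^16 = 1, powers reduce modulo 16.
43 mod 16 = 11
So ω_16^43 = ω_16^11 = e^(-2πi·11/16)

ω_16^43 = ω_16^11 = -0.3827+0.9239i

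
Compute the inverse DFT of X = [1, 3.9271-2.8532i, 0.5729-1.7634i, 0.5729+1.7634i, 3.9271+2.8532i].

x[n] = (1/5) Σ(k=0 to 4) X[k] · e^(2πikn/5)

Computing each x[n]:
x[0] = 2
x[1] = 2
x[2] = -1
x[3] = -1
x[4] = -1

x = [2, 2, -1, -1, -1]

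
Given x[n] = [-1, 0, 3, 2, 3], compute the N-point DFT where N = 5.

X[k] = Σ(n=0 to 4) x[n] · ω_5^(nk)
where ω_5 = e^(-2πi/5)

Computing each X[k]:
X[0] = 7
X[1] = -4.1180+2.2654i
X[2] = -1.8820+2.7144i
X[3] = -1.8820-2.7144i
X[4] = -4.1180-2.2654i

X = [7, -4.1180+2.2654i, -1.8820+2.7144i, -1.8820-2.7144i, -4.1180-2.2654i]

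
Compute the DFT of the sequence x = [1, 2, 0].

X[k] = Σ(n=0 to 2) x[n] · ω_3^(nk)
where ω_3 = e^(-2πi/3)

Computing each X[k]:
X[0] = 3
X[1] = -1.7321i
X[2] = 1.7321i

X = [3, -1.7321i, 1.7321i]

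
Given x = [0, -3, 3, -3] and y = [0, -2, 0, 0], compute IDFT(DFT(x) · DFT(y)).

(x ⊛ y)[n] = Σ(m=0 to 3) x[m] · y[(n-m) mod 4]

Computing each output sample:
(x ⊛ y)[0] = 6
(x ⊛ y)[1] = 0
(x ⊛ y)[2] = 6
(x ⊛ y)[3] = -6

x ⊛ y = [6, 0, 6, -6]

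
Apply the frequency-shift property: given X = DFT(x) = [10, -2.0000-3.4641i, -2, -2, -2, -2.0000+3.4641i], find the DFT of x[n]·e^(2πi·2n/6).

Modulation property: DFT(ω_6^(-2n)·x[n]) = X[(k-2) mod 6], so circularly shift X by 2 positions.

X[k-2] = [-2, -2.0000+3.4641i, 10, -2.0000-3.4641i, -2, -2]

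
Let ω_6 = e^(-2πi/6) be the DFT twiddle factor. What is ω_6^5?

ω_6^5 = e^(-2πi·5/6)
= cos(-2π·5/6) + i·sin(-2π·5/6)
= cos(-10π/6) + i·sin(-10π/6)

ω_6^5 = cos(-10π/6) + i·sin(-10π/6) = 0.5000+0.8660i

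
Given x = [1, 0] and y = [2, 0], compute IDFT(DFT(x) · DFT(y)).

(x ⊛ y)[n] = Σ(m=0 to 1) x[m] · y[(n-m) mod 2]

Computing each output sample:
(x ⊛ y)[0] = 2
(x ⊛ y)[1] = 0

x ⊛ y = [2, 0]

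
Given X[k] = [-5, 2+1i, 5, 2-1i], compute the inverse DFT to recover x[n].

x[n] = (1/4) Σ(k=0 to 3) X[k] · e^(2πikn/4)

Computing each x[n]:
x[0] = 1
x[1] = -3
x[2] = -1
x[3] = -2

x = [1, -3, -1, -2]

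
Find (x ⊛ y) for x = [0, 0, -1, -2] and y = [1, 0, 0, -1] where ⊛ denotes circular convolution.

(x ⊛ y)[n] = Σ(m=0 to 3) x[m] · y[(n-m) mod 4]

Computing each output sample:
(x ⊛ y)[0] = 0
(x ⊛ y)[1] = 1
(x ⊛ y)[2] = 1
(x ⊛ y)[3] = -2

x ⊛ y = [0, 1, 1, -2]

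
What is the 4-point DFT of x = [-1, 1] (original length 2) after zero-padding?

Original 2-point DFT: [0, -2]
Zero-padded 4-point DFT provides frequency interpolation.

DFT_4([x, 0, ...]) = [0, -1-1i, -2, -1+1i]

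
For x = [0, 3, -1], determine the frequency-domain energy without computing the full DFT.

Parseval: Σ|x[n]|² = (1/N)Σ|X[k]|², so Σ|X[k]|² = N·Σ|x[n]|² = 3·10.0000

Σ|X[k]|² = N·Σ|x[n]|² = 3·10.0000 = 30.0000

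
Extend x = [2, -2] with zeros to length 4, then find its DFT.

Original 2-point DFT: [0, 4]
Zero-padded 4-point DFT provides frequency interpolation.

DFT_4([x, 0, ...]) = [0, 2+2i, 4, 2-2i]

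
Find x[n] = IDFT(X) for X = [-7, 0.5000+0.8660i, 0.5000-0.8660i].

x[n] = (1/3) Σ(k=0 to 2) X[k] · e^(2πikn/3)

Computing each x[n]:
x[0] = -2
x[1] = -3
x[2] = -2

x = [-2, -3, -2]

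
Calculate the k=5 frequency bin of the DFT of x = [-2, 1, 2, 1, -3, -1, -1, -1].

X[5] = Σ(n=0 to 7) x[n] · ω_8^(5n) where ω_8 = e^(-2πi/8)
= (-2)·ω_8^0 + (1)·ω_8^5 + (2)·ω_8^10 + (1)·ω_8^15 + (-3)·ω_8^20 + (-1)·ω_8^25 + (-1)·ω_8^30 + (-1)·ω_8^35

X[5] = 1.0000-0.1716i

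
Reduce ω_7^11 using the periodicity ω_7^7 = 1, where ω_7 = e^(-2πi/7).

Since ω_7^7 = 1, powers reduce modulo 7.
11 mod 7 = 4
So ω_7^11 = ω_7^4 = e^(-2πi·4/7)

ω_7^11 = ω_7^4 = -0.9010+0.4339i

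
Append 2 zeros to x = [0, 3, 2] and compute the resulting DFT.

Original 3-point DFT: [5, -2.5000-0.8660i, -2.5000+0.8660i]
Zero-padded 5-point DFT provides frequency interpolation.

DFT_5([x, 0, ...]) = [5, -0.6910-4.0287i, -1.8090+0.1388i, -1.8090-0.1388i, -0.6910+4.0287i]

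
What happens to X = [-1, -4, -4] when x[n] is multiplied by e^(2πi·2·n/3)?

Modulation property: DFT(ω_3^(-2n)·x[n]) = X[(k-2) mod 3], so circularly shift X by 2 positions.

X[k-2] = [-4, -4, -1]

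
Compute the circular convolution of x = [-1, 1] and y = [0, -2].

(x ⊛ y)[n] = Σ(m=0 to 1) x[m] · y[(n-m) mod 2]

Computing each output sample:
(x ⊛ y)[0] = -2
(x ⊛ y)[1] = 2

x ⊛ y = [-2, 2]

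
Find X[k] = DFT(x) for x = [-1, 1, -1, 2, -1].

X[k] = Σ(n=0 to 4) x[n] · ω_5^(nk)
where ω_5 = e^(-2πi/5)

Computing each X[k]:
X[0] = 0
X[1] = -1.8090-0.1388i
X[2] = -0.6910-4.0287i
X[3] = -0.6910+4.0287i
X[4] = -1.8090+0.1388i

X = [0, -1.8090-0.1388i, -0.6910-4.0287i, -0.6910+4.0287i, -1.8090+0.1388i]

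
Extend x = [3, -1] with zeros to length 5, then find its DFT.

Original 2-point DFT: [2, 4]
Zero-padded 5-point DFT provides frequency interpolation.

DFT_5([x, 0, ...]) = [2, 2.6910+0.9511i, 3.8090+0.5878i, 3.8090-0.5878i, 2.6910-0.9511i]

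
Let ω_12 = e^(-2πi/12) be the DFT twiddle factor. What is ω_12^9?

ω_12^9 = e^(-2πi·9/12)
= cos(-2π·9/12) + i·sin(-2π·9/12)
= cos(-18π/12) + i·sin(-18π/12)

ω_12^9 = cos(-18π/12) + i·sin(-18π/12) = 1i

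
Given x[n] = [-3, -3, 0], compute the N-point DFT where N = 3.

X[k] = Σ(n=0 to 2) x[n] · ω_3^(nk)
where ω_3 = e^(-2πi/3)

Computing each X[k]:
X[0] = -6
X[1] = -1.5000+2.5981i
X[2] = -1.5000-2.5981i

X = [-6, -1.5000+2.5981i, -1.5000-2.5981i]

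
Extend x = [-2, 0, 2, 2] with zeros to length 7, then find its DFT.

Original 4-point DFT: [2, -4+2i, -2, -4-2i]
Zero-padded 7-point DFT provides frequency interpolation.

DFT_7([x, 0, ...]) = [2, -4.2470-2.8176i, -2.5550+2.4314i, -1.1981-0.3862i, -1.1981+0.3862i, -2.5550-2.4314i, -4.2470+2.8176i]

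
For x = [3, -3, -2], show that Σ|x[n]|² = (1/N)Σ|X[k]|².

Time domain:
Σ|x[n]|² = |3|² + |-3|² + |-2|² = 22.0000

Frequency domain:
(1/3)Σ|X[k]|² = (1/3)(|-2|² + |5.5000+0.8660i|² + |5.5000-0.8660i|²) = (1/3)·66.0000 = 22.0000

Both sides agree, confirming Parseval's theorem.

Σ|x[n]|² = (1/N)Σ|X[k]|² = 22.0000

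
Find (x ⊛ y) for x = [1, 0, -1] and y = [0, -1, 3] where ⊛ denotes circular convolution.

(x ⊛ y)[n] = Σ(m=0 to 2) x[m] · y[(n-m) mod 3]

Computing each output sample:
(x ⊛ y)[0] = 1
(x ⊛ y)[1] = -4
(x ⊛ y)[2] = 3

x ⊛ y = [1, -4, 3]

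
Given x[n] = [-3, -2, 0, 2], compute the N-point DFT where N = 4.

X[k] = Σ(n=0 to 3) x[n] · ω_4^(nk)
where ω_4 = e^(-2πi/4)

Computing each X[k]:
X[0] = -3
X[1] = -3+4i
X[2] = -3
X[3] = -3-4i

X = [-3, -3+4i, -3, -3-4i]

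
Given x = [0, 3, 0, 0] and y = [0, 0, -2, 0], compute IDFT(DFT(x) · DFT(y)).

(x ⊛ y)[n] = Σ(m=0 to 3) x[m] · y[(n-m) mod 4]

Computing each output sample:
(x ⊛ y)[0] = 0
(x ⊛ y)[1] = 0
(x ⊛ y)[2] = 0
(x ⊛ y)[3] = -6

x ⊛ y = [0, 0, 0, -6]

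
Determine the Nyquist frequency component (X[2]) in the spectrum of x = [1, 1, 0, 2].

X[2] = Σ(n=0 to 3) x[n] · ω_4^(2n) where ω_4 = e^(-2πi/4)
= (1)·ω_4^0 + (1)·ω_4^2 + (0)·ω_4^4 + (2)·ω_4^6

X[2] = -2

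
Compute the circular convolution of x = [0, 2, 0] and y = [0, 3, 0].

(x ⊛ y)[n] = Σ(m=0 to 2) x[m] · y[(n-m) mod 3]

Computing each output sample:
(x ⊛ y)[0] = 0
(x ⊛ y)[1] = 0
(x ⊛ y)[2] = 6

x ⊛ y = [0, 0, 6]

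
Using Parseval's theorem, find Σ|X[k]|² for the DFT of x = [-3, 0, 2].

Parseval: Σ|x[n]|² = (1/N)Σ|X[k]|², so Σ|X[k]|² = N·Σ|x[n]|² = 3·13.0000

Σ|X[k]|² = N·Σ|x[n]|² = 3·13.0000 = 39.0000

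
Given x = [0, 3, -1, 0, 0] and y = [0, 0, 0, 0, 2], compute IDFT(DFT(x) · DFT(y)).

(x ⊛ y)[n] = Σ(m=0 to 4) x[m] · y[(n-m) mod 5]

Computing each output sample:
(x ⊛ y)[0] = 6
(x ⊛ y)[1] = -2
(x ⊛ y)[2] = 0
(x ⊛ y)[3] = 0
(x ⊛ y)[4] = 0

x ⊛ y = [6, -2, 0, 0, 0]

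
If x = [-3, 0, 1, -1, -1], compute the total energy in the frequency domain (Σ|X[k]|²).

Parseval: Σ|x[n]|² = (1/N)Σ|X[k]|², so Σ|X[k]|² = N·Σ|x[n]|² = 5·12.0000

Σ|X[k]|² = N·Σ|x[n]|² = 5·12.0000 = 60.0000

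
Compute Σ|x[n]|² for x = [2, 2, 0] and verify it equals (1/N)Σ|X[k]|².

Time domain:
Σ|x[n]|² = |2|² + |2|² + |0|² = 8.0000

Frequency domain:
(1/3)Σ|X[k]|² = (1/3)(|4|² + |1.0000-1.7321i|² + |1.0000+1.7321i|²) = (1/3)·24.0000 = 8.0000

Both sides agree, confirming Parseval's theorem.

Σ|x[n]|² = (1/N)Σ|X[k]|² = 8.0000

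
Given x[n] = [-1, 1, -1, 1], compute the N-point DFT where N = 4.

X[k] = Σ(n=0 to 3) x[n] · ω_4^(nk)
where ω_4 = e^(-2πi/4)

Computing each X[k]:
X[0] = 0
X[1] = 0
X[2] = -4
X[3] = 0

X = [0, 0, -4, 0]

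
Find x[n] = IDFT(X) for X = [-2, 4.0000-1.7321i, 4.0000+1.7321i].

x[n] = (1/3) Σ(k=0 to 2) X[k] · e^(2πikn/3)

Computing each x[n]:
x[0] = 2
x[1] = -1
x[2] = -3

x = [2, -1, -3]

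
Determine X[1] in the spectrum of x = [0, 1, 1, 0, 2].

X[1] = Σ(n=0 to 4) x[n] · ω_5^(1n) where ω_5 = e^(-2πi/5)
= (0)·ω_5^0 + (1)·ω_5^1 + (1)·ω_5^2 + (0)·ω_5^3 + (2)·ω_5^4

X[1] = 0.1180+0.3633i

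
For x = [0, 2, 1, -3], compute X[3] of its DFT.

X[3] = Σ(n=0 to 3) x[n] · ω_4^(3n) where ω_4 = e^(-2πi/4)
= (0)·ω_4^0 + (2)·ω_4^3 + (1)·ω_4^6 + (-3)·ω_4^9

X[3] = -1+5i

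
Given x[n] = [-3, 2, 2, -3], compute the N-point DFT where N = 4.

X[k] = Σ(n=0 to 3) x[n] · ω_4^(nk)
where ω_4 = e^(-2πi/4)

Computing each X[k]:
X[0] = -2
X[1] = -5-5i
X[2] = 0
X[3] = -5+5i

X = [-2, -5-5i, 0, -5+5i]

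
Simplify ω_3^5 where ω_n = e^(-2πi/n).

Since ω_3^3 = 1, powers reduce modulo 3.
5 mod 3 = 2
So ω_3^5 = ω_3^2 = e^(-2πi·2/3)

ω_3^5 = ω_3^2 = -0.5000+0.8660i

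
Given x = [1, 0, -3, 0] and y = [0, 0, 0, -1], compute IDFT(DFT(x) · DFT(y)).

(x ⊛ y)[n] = Σ(m=0 to 3) x[m] · y[(n-m) mod 4]

Computing each output sample:
(x ⊛ y)[0] = 0
(x ⊛ y)[1] = 3
(x ⊛ y)[2] = 0
(x ⊛ y)[3] = -1

x ⊛ y = [0, 3, 0, -1]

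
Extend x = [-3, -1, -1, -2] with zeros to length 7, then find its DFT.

Original 4-point DFT: [-7, -2-1i, -1, -2+1i]
Zero-padded 7-point DFT provides frequency interpolation.

DFT_7([x, 0, ...]) = [-7, -1.5990+2.6245i, -3.1235-1.0226i, -2.2775+1.6019i, -2.2775-1.6019i, -3.1235+1.0226i, -1.5990-2.6245i]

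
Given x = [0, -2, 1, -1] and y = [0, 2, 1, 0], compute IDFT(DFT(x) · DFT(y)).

(x ⊛ y)[n] = Σ(m=0 to 3) x[m] · y[(n-m) mod 4]

Computing each output sample:
(x ⊛ y)[0] = -1
(x ⊛ y)[1] = -1
(x ⊛ y)[2] = -4
(x ⊛ y)[3] = 0

x ⊛ y = [-1, -1, -4, 0]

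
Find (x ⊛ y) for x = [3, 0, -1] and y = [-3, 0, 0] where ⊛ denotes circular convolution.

(x ⊛ y)[n] = Σ(m=0 to 2) x[m] · y[(n-m) mod 3]

Computing each output sample:
(x ⊛ y)[0] = -9
(x ⊛ y)[1] = 0
(x ⊛ y)[2] = 3

x ⊛ y = [-9, 0, 3]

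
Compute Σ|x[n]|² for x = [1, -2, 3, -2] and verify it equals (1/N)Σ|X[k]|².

Time domain:
Σ|x[n]|² = |1|² + |-2|² + |3|² + |-2|² = 18.0000

Frequency domain:
(1/4)Σ|X[k]|² = (1/4)(|0|² + |-2|² + |8|² + |-2|²) = (1/4)·72.0000 = 18.0000

Both sides agree, confirming Parseval's theorem.

Σ|x[n]|² = (1/N)Σ|X[k]|² = 18.0000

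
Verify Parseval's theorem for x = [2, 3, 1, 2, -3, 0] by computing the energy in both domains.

Time domain:
Σ|x[n]|² = |2|² + |3|² + |1|² + |2|² + |-3|² + |0|² = 27.0000

Frequency domain:
(1/6)Σ|X[k]|² = (1/6)(|5|² + |2.5000-6.0622i|² + |3.5000+0.8660i|² + |-5|² + |3.5000-0.8660i|² + |2.5000+6.0622i|²) = (1/6)·162.0000 = 27.0000

Both sides agree, confirming Parseval's theorem.

Σ|x[n]|² = (1/N)Σ|X[k]|² = 27.0000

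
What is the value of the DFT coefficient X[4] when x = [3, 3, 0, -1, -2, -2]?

X[4] = Σ(n=0 to 5) x[n] · ω_6^(4n) where ω_6 = e^(-2πi/6)
= (3)·ω_6^0 + (3)·ω_6^4 + (0)·ω_6^8 + (-1)·ω_6^12 + (-2)·ω_6^16 + (-2)·ω_6^20

X[4] = 2.5000+2.5981i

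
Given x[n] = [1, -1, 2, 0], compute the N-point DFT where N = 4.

X[k] = Σ(n=0 to 3) x[n] · ω_4^(nk)
where ω_4 = e^(-2πi/4)

Computing each X[k]:
X[0] = 2
X[1] = -1+1i
X[2] = 4
X[3] = -1-1i

X = [2, -1+1i, 4, -1-1i]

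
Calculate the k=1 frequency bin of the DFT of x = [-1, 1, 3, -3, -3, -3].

X[1] = Σ(n=0 to 5) x[n] · ω_6^(1n) where ω_6 = e^(-2πi/6)
= (-1)·ω_6^0 + (1)·ω_6^1 + (3)·ω_6^2 + (-3)·ω_6^3 + (-3)·ω_6^4 + (-3)·ω_6^5

X[1] = 1.0000-8.6603i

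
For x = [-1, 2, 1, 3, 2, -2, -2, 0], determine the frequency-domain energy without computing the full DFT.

Parseval: Σ|x[n]|² = (1/N)Σ|X[k]|², so Σ|X[k]|² = N·Σ|x[n]|² = 8·27.0000

Σ|X[k]|² = N·Σ|x[n]|² = 8·27.0000 = 216.0000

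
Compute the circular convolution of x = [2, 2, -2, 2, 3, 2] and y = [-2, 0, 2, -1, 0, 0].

(x ⊛ y)[n] = Σ(m=0 to 5) x[m] · y[(n-m) mod 6]

Computing each output sample:
(x ⊛ y)[0] = 0
(x ⊛ y)[1] = -3
(x ⊛ y)[2] = 6
(x ⊛ y)[3] = -2
(x ⊛ y)[4] = -12
(x ⊛ y)[5] = 2

x ⊛ y = [0, -3, 6, -2, -12, 2]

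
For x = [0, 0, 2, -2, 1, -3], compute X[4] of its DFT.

X[4] = Σ(n=0 to 5) x[n] · ω_6^(4n) where ω_6 = e^(-2πi/6)
= (0)·ω_6^0 + (0)·ω_6^4 + (2)·ω_6^8 + (-2)·ω_6^12 + (1)·ω_6^16 + (-3)·ω_6^20

X[4] = -2.0000+1.7321i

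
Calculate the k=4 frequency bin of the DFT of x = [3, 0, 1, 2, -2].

X[4] = Σ(n=0 to 4) x[n] · ω_5^(4n) where ω_5 = e^(-2πi/5)
= (3)·ω_5^0 + (0)·ω_5^4 + (1)·ω_5^8 + (2)·ω_5^12 + (-2)·ω_5^16

X[4] = -0.0451+1.3143i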